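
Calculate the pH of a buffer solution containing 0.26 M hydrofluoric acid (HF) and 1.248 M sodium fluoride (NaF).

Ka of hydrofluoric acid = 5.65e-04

pKa = -log(5.65e-04) = 3.25. pH = pKa + log([A⁻]/[HA]) = 3.25 + log(1.248/0.26)

pH = 3.93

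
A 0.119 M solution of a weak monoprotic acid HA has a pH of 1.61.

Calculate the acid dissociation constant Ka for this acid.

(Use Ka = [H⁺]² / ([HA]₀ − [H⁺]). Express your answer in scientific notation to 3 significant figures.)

[H⁺] = 10^(−pH) = 10^(−1.61) = 2.455e-02 M. For HA ⇌ H⁺ + A⁻, Ka = [H⁺][A⁻]/[HA] = [H⁺]² / ([HA]₀ − [H⁺]) = (2.455e-02)² / (0.119 − 2.455e-02) = 6.38e-03.

K_a = 6.38e-03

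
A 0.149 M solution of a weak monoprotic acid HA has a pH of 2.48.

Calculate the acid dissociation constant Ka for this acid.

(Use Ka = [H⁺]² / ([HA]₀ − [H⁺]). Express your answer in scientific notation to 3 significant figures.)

[H⁺] = 10^(−pH) = 10^(−2.48) = 3.311e-03 M. For HA ⇌ H⁺ + A⁻, Ka = [H⁺][A⁻]/[HA] = [H⁺]² / ([HA]₀ − [H⁺]) = (3.311e-03)² / (0.149 − 3.311e-03) = 7.53e-05.

K_a = 7.53e-05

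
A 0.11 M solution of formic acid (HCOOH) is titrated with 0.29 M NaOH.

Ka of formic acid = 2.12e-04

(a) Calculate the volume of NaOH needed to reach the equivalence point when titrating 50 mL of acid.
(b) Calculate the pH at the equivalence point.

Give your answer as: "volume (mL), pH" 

moles acid = 0.11 × 50/1000 = 0.0055 mol; V_base = moles/0.29 × 1000 = 19.0 mL. At equivalence only the conjugate base is present: [A⁻] = 0.0055/0.069 = 7.9750e-02 M. Kb = Kw/Ka = 4.72e-11; [OH⁻] = √(Kb × [A⁻]) = 1.9395e-06; pOH = 5.71; pH = 14 - pOH = 8.29.

V = 19.0 mL, pH = 8.29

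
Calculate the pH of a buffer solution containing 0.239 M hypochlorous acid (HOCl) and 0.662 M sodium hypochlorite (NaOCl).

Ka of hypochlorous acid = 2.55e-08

pKa = -log(2.55e-08) = 7.59. pH = pKa + log([A⁻]/[HA]) = 7.59 + log(0.662/0.239)

pH = 8.04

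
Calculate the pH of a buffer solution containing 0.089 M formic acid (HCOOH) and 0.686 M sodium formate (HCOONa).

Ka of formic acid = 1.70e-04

pKa = -log(1.70e-04) = 3.77. pH = pKa + log([A⁻]/[HA]) = 3.77 + log(0.686/0.089)

pH = 4.66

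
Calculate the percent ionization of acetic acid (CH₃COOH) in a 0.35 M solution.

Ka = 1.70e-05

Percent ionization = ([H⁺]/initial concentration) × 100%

Using Ka equilibrium: x² + Ka×x - Ka×C = 0. Solving: [H⁺] = 2.4308e-03. Percent = (2.4308e-03/0.35) × 100

Percent ionization = 0.695%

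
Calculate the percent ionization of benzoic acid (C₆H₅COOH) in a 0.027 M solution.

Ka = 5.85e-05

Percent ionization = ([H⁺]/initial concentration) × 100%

Using Ka equilibrium: x² + Ka×x - Ka×C = 0. Solving: [H⁺] = 1.2279e-03. Percent = (1.2279e-03/0.027) × 100

Percent ionization = 4.55%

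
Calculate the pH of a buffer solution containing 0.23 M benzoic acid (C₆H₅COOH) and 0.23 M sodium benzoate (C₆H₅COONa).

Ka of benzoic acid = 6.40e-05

pKa = -log(6.40e-05) = 4.19. pH = pKa + log([A⁻]/[HA]) = 4.19 + log(0.23/0.23)

pH = 4.19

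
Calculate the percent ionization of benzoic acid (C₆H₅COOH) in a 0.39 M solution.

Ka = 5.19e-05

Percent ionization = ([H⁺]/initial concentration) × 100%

Using Ka equilibrium: x² + Ka×x - Ka×C = 0. Solving: [H⁺] = 4.4731e-03. Percent = (4.4731e-03/0.39) × 100

Percent ionization = 1.15%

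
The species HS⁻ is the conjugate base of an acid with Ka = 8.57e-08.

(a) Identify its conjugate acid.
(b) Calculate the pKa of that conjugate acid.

(a) The conjugate acid is formed by adding one H⁺ to HS⁻, giving H₂S. (b) pKa = -log(Ka) = -log(8.57e-08) = 7.07.

Conjugate acid: H₂S; pK_a = 7.07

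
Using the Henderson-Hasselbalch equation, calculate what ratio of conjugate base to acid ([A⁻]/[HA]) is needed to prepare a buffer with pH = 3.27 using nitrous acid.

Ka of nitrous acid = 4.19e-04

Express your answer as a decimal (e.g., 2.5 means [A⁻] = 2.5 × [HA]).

pKa = -log(4.19e-04) = 3.3778. pH = pKa + log([A⁻]/[HA]), so log([A⁻]/[HA]) = pH − pKa = 3.27 − 3.3778 = -0.1078. [A⁻]/[HA] = 10^(-0.1078) = 0.780

[A⁻]/[HA] = 0.780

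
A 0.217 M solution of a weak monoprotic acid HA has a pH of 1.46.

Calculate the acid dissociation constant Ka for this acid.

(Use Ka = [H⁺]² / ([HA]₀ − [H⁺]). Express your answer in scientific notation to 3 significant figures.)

[H⁺] = 10^(−pH) = 10^(−1.46) = 3.467e-02 M. For HA ⇌ H⁺ + A⁻, Ka = [H⁺][A⁻]/[HA] = [H⁺]² / ([HA]₀ − [H⁺]) = (3.467e-02)² / (0.217 − 3.467e-02) = 6.59e-03.

K_a = 6.59e-03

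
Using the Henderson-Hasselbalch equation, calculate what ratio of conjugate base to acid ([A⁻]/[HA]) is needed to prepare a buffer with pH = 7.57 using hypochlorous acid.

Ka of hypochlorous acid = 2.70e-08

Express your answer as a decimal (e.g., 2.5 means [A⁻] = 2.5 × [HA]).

pKa = -log(2.70e-08) = 7.5686. pH = pKa + log([A⁻]/[HA]), so log([A⁻]/[HA]) = pH − pKa = 7.57 − 7.5686 = 0.0014. [A⁻]/[HA] = 10^(0.0014) = 1.00

[A⁻]/[HA] = 1.00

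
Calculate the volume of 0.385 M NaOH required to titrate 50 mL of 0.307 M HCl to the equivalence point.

At equivalence: moles acid = moles base. moles HCl = 0.307 × 50/1000 = 0.01535 mol. V_base = moles / 0.385 × 1000 = 39.9 mL.

V_{base} = 39.9 mL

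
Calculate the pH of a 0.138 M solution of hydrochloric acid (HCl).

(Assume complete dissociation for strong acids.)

[H⁺] = 0.138 M for strong acid. pH = -log[H⁺] = -log(0.138)

pH = 0.86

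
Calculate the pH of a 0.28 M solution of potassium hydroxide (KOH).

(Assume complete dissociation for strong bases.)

[OH⁻] = 0.28 M for strong base. pOH = -log[OH⁻] = 0.55, pH = 14 - pOH

pH = 13.45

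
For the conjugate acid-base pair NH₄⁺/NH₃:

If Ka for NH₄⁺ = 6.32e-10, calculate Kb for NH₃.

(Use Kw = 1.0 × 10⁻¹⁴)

For a conjugate pair Ka × Kb = Kw, so Kb = Kw/Ka = 1.0 × 10⁻¹⁴ / 6.32e-10 = 1.58e-05.

K_b = 1.58e-05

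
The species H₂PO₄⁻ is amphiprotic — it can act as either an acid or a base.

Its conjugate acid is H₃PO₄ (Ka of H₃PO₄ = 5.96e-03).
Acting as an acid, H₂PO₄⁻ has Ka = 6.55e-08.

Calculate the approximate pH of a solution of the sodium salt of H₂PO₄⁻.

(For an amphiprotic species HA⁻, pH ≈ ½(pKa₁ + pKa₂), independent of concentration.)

pKa₁ = -log(5.96e-03) = 2.22; pKa₂ = -log(6.55e-08) = 7.18. For an amphiprotic species, pH ≈ ½(pKa₁ + pKa₂) = ½(2.22 + 7.18) = 4.70.

pH = 4.70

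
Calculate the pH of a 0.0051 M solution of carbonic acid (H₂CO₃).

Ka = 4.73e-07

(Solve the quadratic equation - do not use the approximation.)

x² + Ka×x - Ka×C = 0. Using quadratic formula: [H⁺] = 4.8879e-05

pH = 4.31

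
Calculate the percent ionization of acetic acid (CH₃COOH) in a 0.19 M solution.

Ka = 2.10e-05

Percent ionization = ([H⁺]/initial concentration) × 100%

Using Ka equilibrium: x² + Ka×x - Ka×C = 0. Solving: [H⁺] = 1.9870e-03. Percent = (1.9870e-03/0.19) × 100

Percent ionization = 1.05%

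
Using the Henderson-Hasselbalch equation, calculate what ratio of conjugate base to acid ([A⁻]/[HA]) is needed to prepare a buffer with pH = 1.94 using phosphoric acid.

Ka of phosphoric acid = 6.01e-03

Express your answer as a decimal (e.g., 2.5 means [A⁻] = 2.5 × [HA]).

pKa = -log(6.01e-03) = 2.2211. pH = pKa + log([A⁻]/[HA]), so log([A⁻]/[HA]) = pH − pKa = 1.94 − 2.2211 = -0.2811. [A⁻]/[HA] = 10^(-0.2811) = 0.523

[A⁻]/[HA] = 0.523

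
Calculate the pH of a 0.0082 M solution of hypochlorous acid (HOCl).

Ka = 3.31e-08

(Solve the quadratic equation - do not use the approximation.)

x² + Ka×x - Ka×C = 0. Using quadratic formula: [H⁺] = 1.6458e-05

pH = 4.78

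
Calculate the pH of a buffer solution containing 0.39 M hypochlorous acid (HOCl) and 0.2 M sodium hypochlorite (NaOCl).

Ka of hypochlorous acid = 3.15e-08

pKa = -log(3.15e-08) = 7.50. pH = pKa + log([A⁻]/[HA]) = 7.50 + log(0.2/0.39)

pH = 7.21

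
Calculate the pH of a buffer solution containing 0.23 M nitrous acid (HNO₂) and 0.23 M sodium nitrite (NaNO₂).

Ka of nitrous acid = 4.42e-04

pKa = -log(4.42e-04) = 3.35. pH = pKa + log([A⁻]/[HA]) = 3.35 + log(0.23/0.23)

pH = 3.35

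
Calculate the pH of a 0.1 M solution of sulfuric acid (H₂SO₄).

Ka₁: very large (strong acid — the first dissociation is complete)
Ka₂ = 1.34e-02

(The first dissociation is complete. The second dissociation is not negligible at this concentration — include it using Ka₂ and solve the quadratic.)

First dissociation is complete: [H⁺]₀ = [HSO₄⁻]₀ = C = 0.1 M. Second dissociation HSO₄⁻ ⇌ H⁺ + SO₄²⁻: let x = [SO₄²⁻]. Ka₂ = (C + x)·x / (C − x) = 1.34e-02 → x² + (C + Ka₂)·x − Ka₂·C = 0 → x² + 0.11340·x − 1.340e-03 = 0. x = (−0.11340 + √(0.11340² + 4 × 1.340e-03)) / 2 = 1.0790e-02 M. [H⁺] = C + x = 0.1 + 1.0790e-02 = 1.1079e-01 M. pH = -log(1.1079e-01) = 0.96.

pH = 0.96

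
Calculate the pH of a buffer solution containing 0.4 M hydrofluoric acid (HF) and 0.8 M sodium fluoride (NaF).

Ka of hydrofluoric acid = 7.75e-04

pKa = -log(7.75e-04) = 3.11. pH = pKa + log([A⁻]/[HA]) = 3.11 + log(0.8/0.4)

pH = 3.41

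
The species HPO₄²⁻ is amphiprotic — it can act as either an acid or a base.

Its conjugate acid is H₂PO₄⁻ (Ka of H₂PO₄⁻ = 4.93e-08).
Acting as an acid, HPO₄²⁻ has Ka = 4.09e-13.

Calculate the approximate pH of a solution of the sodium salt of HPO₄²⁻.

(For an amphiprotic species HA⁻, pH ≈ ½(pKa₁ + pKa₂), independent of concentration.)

pKa₁ = -log(4.93e-08) = 7.31; pKa₂ = -log(4.09e-13) = 12.39. For an amphiprotic species, pH ≈ ½(pKa₁ + pKa₂) = ½(7.31 + 12.39) = 9.85.

pH = 9.85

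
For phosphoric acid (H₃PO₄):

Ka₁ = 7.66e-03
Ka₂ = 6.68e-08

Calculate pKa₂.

pKa₂ = -log(Ka₂) = -log(6.68e-08) = 7.18.

pK_{a2} = 7.18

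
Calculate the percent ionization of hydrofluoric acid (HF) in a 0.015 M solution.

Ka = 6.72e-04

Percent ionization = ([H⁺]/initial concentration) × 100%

Using Ka equilibrium: x² + Ka×x - Ka×C = 0. Solving: [H⁺] = 2.8566e-03. Percent = (2.8566e-03/0.015) × 100

Percent ionization = 19%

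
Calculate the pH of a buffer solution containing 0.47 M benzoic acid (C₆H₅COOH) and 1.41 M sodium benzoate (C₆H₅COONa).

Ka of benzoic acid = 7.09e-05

pKa = -log(7.09e-05) = 4.15. pH = pKa + log([A⁻]/[HA]) = 4.15 + log(1.41/0.47)

pH = 4.63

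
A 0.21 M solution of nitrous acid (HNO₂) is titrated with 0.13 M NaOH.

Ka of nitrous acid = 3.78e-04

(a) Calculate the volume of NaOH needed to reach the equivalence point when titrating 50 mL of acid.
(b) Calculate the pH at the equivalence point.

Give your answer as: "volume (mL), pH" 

moles acid = 0.21 × 50/1000 = 0.0105 mol; V_base = moles/0.13 × 1000 = 80.8 mL. At equivalence only the conjugate base is present: [A⁻] = 0.0105/0.131 = 8.0294e-02 M. Kb = Kw/Ka = 2.65e-11; [OH⁻] = √(Kb × [A⁻]) = 1.4575e-06; pOH = 5.84; pH = 14 - pOH = 8.16.

V = 80.8 mL, pH = 8.16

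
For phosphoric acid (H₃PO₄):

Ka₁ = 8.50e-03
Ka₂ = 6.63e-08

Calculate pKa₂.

pKa₂ = -log(Ka₂) = -log(6.63e-08) = 7.18.

pK_{a2} = 7.18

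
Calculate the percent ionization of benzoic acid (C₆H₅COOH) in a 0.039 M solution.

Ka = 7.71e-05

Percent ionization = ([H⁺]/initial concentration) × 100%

Using Ka equilibrium: x² + Ka×x - Ka×C = 0. Solving: [H⁺] = 1.6959e-03. Percent = (1.6959e-03/0.039) × 100

Percent ionization = 4.35%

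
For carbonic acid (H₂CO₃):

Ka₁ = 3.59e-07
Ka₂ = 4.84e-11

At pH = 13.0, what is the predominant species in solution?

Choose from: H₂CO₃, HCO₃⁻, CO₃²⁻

pKa₁ = 6.44, pKa₂ = 10.32. For a polyprotic acid the predominant species crosses at each pKa: below pKa_n the protonated form dominates, above it the deprotonated form does. At pH = 13.0, the predominant species is CO₃²⁻.

CO₃²⁻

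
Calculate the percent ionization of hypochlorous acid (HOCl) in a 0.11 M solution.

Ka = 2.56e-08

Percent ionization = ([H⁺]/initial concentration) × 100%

Using Ka equilibrium: x² + Ka×x - Ka×C = 0. Solving: [H⁺] = 5.3053e-05. Percent = (5.3053e-05/0.11) × 100

Percent ionization = 0.0482%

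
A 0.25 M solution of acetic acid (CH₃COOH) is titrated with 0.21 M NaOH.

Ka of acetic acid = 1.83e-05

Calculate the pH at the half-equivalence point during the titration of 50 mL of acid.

At half-equivalence [HA] = [A⁻], so Henderson-Hasselbalch gives pH = pKa = -log(1.83e-05) = 4.74.

pH = pKa = 4.74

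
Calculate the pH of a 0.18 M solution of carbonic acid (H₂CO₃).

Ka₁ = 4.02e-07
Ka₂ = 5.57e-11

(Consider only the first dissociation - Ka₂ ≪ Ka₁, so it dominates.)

First dissociation dominates. From Ka₁ = [H⁺][HA⁻]/[H₂A], x² + Ka₁·x − Ka₁·C = 0 with C = 0.18 M and Ka₁ = 4.02e-07. Solving: [H⁺] = (−Ka₁ + √(Ka₁² + 4·Ka₁·C)) / 2 = 2.6880e-04 M. pH = -log(2.6880e-04) = 3.57.

pH = 3.57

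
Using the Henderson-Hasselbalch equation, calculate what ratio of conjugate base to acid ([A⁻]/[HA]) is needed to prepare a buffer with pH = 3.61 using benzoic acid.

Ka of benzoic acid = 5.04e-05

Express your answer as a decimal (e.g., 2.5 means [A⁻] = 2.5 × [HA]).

pKa = -log(5.04e-05) = 4.2976. pH = pKa + log([A⁻]/[HA]), so log([A⁻]/[HA]) = pH − pKa = 3.61 − 4.2976 = -0.6876. [A⁻]/[HA] = 10^(-0.6876) = 0.205

[A⁻]/[HA] = 0.205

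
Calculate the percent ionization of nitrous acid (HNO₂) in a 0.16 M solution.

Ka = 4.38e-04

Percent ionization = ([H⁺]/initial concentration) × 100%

Using Ka equilibrium: x² + Ka×x - Ka×C = 0. Solving: [H⁺] = 8.1552e-03. Percent = (8.1552e-03/0.16) × 100

Percent ionization = 5.1%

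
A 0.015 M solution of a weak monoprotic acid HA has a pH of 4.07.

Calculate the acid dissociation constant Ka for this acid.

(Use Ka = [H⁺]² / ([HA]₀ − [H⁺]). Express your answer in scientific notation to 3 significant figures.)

[H⁺] = 10^(−pH) = 10^(−4.07) = 8.511e-05 M. For HA ⇌ H⁺ + A⁻, Ka = [H⁺][A⁻]/[HA] = [H⁺]² / ([HA]₀ − [H⁺]) = (8.511e-05)² / (0.015 − 8.511e-05) = 4.86e-07.

K_a = 4.86e-07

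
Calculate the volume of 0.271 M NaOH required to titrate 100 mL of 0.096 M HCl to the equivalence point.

At equivalence: moles acid = moles base. moles HCl = 0.096 × 100/1000 = 0.0096 mol. V_base = moles / 0.271 × 1000 = 35.4 mL.

V_{base} = 35.4 mL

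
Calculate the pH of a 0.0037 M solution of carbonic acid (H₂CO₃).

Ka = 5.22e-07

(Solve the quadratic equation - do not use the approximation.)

x² + Ka×x - Ka×C = 0. Using quadratic formula: [H⁺] = 4.3687e-05

pH = 4.36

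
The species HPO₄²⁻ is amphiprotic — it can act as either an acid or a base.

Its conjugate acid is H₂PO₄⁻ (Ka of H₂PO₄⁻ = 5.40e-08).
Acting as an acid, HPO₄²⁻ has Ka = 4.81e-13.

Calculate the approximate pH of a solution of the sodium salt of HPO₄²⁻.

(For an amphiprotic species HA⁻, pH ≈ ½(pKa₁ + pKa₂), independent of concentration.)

pKa₁ = -log(5.40e-08) = 7.27; pKa₂ = -log(4.81e-13) = 12.32. For an amphiprotic species, pH ≈ ½(pKa₁ + pKa₂) = ½(7.27 + 12.32) = 9.79.

pH = 9.79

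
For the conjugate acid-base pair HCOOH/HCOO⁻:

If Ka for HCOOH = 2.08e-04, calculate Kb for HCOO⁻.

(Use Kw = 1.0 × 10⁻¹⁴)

For a conjugate pair Ka × Kb = Kw, so Kb = Kw/Ka = 1.0 × 10⁻¹⁴ / 2.08e-04 = 4.81e-11.

K_b = 4.81e-11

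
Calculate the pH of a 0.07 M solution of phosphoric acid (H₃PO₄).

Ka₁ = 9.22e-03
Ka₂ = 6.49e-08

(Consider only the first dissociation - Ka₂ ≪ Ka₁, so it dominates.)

First dissociation dominates. From Ka₁ = [H⁺][HA⁻]/[H₂A], x² + Ka₁·x − Ka₁·C = 0 with C = 0.07 M and Ka₁ = 9.22e-03. Solving: [H⁺] = (−Ka₁ + √(Ka₁² + 4·Ka₁·C)) / 2 = 2.1210e-02 M. pH = -log(2.1210e-02) = 1.67.

pH = 1.67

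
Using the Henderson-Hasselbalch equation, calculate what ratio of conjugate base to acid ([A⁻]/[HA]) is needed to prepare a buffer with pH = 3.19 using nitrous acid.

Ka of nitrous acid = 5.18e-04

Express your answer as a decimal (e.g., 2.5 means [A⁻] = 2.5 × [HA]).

pKa = -log(5.18e-04) = 3.2857. pH = pKa + log([A⁻]/[HA]), so log([A⁻]/[HA]) = pH − pKa = 3.19 − 3.2857 = -0.0957. [A⁻]/[HA] = 10^(-0.0957) = 0.802

[A⁻]/[HA] = 0.802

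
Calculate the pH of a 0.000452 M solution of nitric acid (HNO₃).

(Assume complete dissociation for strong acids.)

[H⁺] = 0.000452 M for strong acid. pH = -log[H⁺] = -log(0.000452)

pH = 3.34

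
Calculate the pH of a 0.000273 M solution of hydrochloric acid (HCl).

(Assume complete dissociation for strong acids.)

[H⁺] = 0.000273 M for strong acid. pH = -log[H⁺] = -log(0.000273)

pH = 3.56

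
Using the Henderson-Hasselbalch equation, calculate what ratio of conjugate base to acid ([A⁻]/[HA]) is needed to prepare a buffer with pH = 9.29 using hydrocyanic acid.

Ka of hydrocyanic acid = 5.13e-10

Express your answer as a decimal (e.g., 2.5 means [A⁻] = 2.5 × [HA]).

pKa = -log(5.13e-10) = 9.2899. pH = pKa + log([A⁻]/[HA]), so log([A⁻]/[HA]) = pH − pKa = 9.29 − 9.2899 = 0.0001. [A⁻]/[HA] = 10^(0.0001) = 1.00

[A⁻]/[HA] = 1.00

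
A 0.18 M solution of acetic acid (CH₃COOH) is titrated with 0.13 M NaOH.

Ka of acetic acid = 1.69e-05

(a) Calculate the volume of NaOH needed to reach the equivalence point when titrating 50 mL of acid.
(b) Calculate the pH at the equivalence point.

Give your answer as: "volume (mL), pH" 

moles acid = 0.18 × 50/1000 = 0.009 mol; V_base = moles/0.13 × 1000 = 69.2 mL. At equivalence only the conjugate base is present: [A⁻] = 0.009/0.119 = 7.5484e-02 M. Kb = Kw/Ka = 5.92e-10; [OH⁻] = √(Kb × [A⁻]) = 6.6832e-06; pOH = 5.18; pH = 14 - pOH = 8.82.

V = 69.2 mL, pH = 8.82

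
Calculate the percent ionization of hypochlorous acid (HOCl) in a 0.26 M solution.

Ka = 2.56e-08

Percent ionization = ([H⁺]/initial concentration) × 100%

Using Ka equilibrium: x² + Ka×x - Ka×C = 0. Solving: [H⁺] = 8.1572e-05. Percent = (8.1572e-05/0.26) × 100

Percent ionization = 0.0314%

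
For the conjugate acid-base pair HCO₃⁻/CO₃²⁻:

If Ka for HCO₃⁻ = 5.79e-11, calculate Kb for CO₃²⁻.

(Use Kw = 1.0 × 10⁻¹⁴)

For a conjugate pair Ka × Kb = Kw, so Kb = Kw/Ka = 1.0 × 10⁻¹⁴ / 5.79e-11 = 1.73e-04.

K_b = 1.73e-04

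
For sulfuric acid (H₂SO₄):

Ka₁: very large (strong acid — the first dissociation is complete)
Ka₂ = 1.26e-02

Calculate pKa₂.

pKa₂ = -log(Ka₂) = -log(1.26e-02) = 1.90.

pK_{a2} = 1.90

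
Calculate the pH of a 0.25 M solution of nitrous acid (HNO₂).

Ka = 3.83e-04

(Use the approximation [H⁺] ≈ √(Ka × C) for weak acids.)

[H⁺] = √(Ka × C) = √(3.83e-04 × 0.25) = 9.7852e-03. pH = -log(9.7852e-03)

pH = 2.01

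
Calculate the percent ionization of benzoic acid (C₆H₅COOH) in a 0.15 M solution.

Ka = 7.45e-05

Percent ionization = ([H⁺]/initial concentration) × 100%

Using Ka equilibrium: x² + Ka×x - Ka×C = 0. Solving: [H⁺] = 3.3059e-03. Percent = (3.3059e-03/0.15) × 100

Percent ionization = 2.2%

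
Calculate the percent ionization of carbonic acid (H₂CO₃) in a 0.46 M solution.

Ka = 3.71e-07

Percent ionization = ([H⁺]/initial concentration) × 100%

Using Ka equilibrium: x² + Ka×x - Ka×C = 0. Solving: [H⁺] = 4.1292e-04. Percent = (4.1292e-04/0.46) × 100

Percent ionization = 0.0898%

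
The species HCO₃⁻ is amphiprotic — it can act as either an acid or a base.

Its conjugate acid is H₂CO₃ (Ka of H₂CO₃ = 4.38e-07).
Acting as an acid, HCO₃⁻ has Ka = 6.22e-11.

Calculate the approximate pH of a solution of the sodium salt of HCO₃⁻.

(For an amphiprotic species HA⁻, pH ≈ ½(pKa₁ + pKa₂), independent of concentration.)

pKa₁ = -log(4.38e-07) = 6.36; pKa₂ = -log(6.22e-11) = 10.21. For an amphiprotic species, pH ≈ ½(pKa₁ + pKa₂) = ½(6.36 + 10.21) = 8.28.

pH = 8.28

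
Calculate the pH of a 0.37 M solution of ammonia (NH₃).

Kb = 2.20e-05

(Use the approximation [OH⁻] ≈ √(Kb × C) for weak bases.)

[OH⁻] = √(Kb × C) = √(2.20e-05 × 0.37) = 2.8531e-03. pOH = 2.54, pH = 14 - pOH

pH = 11.46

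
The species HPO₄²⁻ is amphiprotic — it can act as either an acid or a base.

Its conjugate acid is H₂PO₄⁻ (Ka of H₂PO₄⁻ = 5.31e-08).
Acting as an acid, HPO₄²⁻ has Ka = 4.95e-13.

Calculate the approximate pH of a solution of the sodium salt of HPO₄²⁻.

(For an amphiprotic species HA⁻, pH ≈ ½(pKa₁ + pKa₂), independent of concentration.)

pKa₁ = -log(5.31e-08) = 7.27; pKa₂ = -log(4.95e-13) = 12.31. For an amphiprotic species, pH ≈ ½(pKa₁ + pKa₂) = ½(7.27 + 12.31) = 9.79.

pH = 9.79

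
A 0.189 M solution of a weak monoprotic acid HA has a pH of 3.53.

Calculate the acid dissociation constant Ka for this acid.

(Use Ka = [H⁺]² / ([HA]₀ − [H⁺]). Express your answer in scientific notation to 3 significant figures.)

[H⁺] = 10^(−pH) = 10^(−3.53) = 2.951e-04 M. For HA ⇌ H⁺ + A⁻, Ka = [H⁺][A⁻]/[HA] = [H⁺]² / ([HA]₀ − [H⁺]) = (2.951e-04)² / (0.189 − 2.951e-04) = 4.62e-07.

K_a = 4.62e-07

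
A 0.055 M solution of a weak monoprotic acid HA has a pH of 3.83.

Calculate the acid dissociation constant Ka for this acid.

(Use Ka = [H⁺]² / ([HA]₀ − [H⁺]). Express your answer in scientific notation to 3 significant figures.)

[H⁺] = 10^(−pH) = 10^(−3.83) = 1.479e-04 M. For HA ⇌ H⁺ + A⁻, Ka = [H⁺][A⁻]/[HA] = [H⁺]² / ([HA]₀ − [H⁺]) = (1.479e-04)² / (0.055 − 1.479e-04) = 3.99e-07.

K_a = 3.99e-07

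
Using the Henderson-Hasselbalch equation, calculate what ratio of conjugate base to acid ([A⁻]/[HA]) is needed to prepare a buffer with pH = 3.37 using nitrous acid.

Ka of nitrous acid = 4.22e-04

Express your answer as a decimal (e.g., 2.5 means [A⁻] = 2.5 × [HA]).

pKa = -log(4.22e-04) = 3.3747. pH = pKa + log([A⁻]/[HA]), so log([A⁻]/[HA]) = pH − pKa = 3.37 − 3.3747 = -0.0047. [A⁻]/[HA] = 10^(-0.0047) = 0.989

[A⁻]/[HA] = 0.989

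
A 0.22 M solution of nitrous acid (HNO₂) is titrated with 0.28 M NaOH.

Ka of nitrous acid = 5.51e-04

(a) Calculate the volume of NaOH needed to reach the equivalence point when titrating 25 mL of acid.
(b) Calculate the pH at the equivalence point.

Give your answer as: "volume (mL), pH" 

moles acid = 0.22 × 25/1000 = 0.0055 mol; V_base = moles/0.28 × 1000 = 19.6 mL. At equivalence only the conjugate base is present: [A⁻] = 0.0055/0.045 = 1.2320e-01 M. Kb = Kw/Ka = 1.81e-11; [OH⁻] = √(Kb × [A⁻]) = 1.4953e-06; pOH = 5.83; pH = 14 - pOH = 8.17.

V = 19.6 mL, pH = 8.17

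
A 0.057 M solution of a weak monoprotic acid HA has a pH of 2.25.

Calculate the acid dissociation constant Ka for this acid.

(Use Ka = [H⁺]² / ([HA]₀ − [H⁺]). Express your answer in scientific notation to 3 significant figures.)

[H⁺] = 10^(−pH) = 10^(−2.25) = 5.623e-03 M. For HA ⇌ H⁺ + A⁻, Ka = [H⁺][A⁻]/[HA] = [H⁺]² / ([HA]₀ − [H⁺]) = (5.623e-03)² / (0.057 − 5.623e-03) = 6.16e-04.

K_a = 6.16e-04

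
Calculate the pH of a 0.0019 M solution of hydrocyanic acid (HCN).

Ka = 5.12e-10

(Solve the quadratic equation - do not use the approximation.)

x² + Ka×x - Ka×C = 0. Using quadratic formula: [H⁺] = 9.8605e-07

pH = 6.01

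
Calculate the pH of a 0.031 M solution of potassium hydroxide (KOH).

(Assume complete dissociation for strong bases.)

[OH⁻] = 0.031 M for strong base. pOH = -log[OH⁻] = 1.51, pH = 14 - pOH

pH = 12.49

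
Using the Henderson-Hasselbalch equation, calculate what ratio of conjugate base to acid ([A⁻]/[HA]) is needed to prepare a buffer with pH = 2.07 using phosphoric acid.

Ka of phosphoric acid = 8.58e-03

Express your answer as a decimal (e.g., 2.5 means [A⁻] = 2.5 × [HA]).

pKa = -log(8.58e-03) = 2.0665. pH = pKa + log([A⁻]/[HA]), so log([A⁻]/[HA]) = pH − pKa = 2.07 − 2.0665 = 0.0035. [A⁻]/[HA] = 10^(0.0035) = 1.01

[A⁻]/[HA] = 1.01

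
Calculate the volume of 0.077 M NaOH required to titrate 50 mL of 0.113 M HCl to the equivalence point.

At equivalence: moles acid = moles base. moles HCl = 0.113 × 50/1000 = 0.00565 mol. V_base = moles / 0.077 × 1000 = 73.4 mL.

V_{base} = 73.4 mL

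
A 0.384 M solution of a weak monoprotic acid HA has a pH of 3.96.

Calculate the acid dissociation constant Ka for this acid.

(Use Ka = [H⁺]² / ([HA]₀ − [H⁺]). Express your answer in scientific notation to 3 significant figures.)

[H⁺] = 10^(−pH) = 10^(−3.96) = 1.096e-04 M. For HA ⇌ H⁺ + A⁻, Ka = [H⁺][A⁻]/[HA] = [H⁺]² / ([HA]₀ − [H⁺]) = (1.096e-04)² / (0.384 − 1.096e-04) = 3.13e-08.

K_a = 3.13e-08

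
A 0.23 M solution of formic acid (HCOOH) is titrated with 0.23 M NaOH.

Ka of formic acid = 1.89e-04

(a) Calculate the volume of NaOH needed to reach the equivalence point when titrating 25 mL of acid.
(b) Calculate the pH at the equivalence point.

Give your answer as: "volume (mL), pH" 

moles acid = 0.23 × 25/1000 = 0.00575 mol; V_base = moles/0.23 × 1000 = 25.0 mL. At equivalence only the conjugate base is present: [A⁻] = 0.00575/0.050 = 1.1500e-01 M. Kb = Kw/Ka = 5.29e-11; [OH⁻] = √(Kb × [A⁻]) = 2.4667e-06; pOH = 5.61; pH = 14 - pOH = 8.39.

V = 25.0 mL, pH = 8.39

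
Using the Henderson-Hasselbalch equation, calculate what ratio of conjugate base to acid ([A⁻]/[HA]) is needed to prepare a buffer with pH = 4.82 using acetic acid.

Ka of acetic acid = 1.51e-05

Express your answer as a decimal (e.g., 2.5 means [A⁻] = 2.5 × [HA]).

pKa = -log(1.51e-05) = 4.8210. pH = pKa + log([A⁻]/[HA]), so log([A⁻]/[HA]) = pH − pKa = 4.82 − 4.8210 = -0.0010. [A⁻]/[HA] = 10^(-0.0010) = 0.998

[A⁻]/[HA] = 0.998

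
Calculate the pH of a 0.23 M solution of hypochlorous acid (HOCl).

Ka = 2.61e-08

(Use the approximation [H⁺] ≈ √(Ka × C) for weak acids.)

[H⁺] = √(Ka × C) = √(2.61e-08 × 0.23) = 7.7479e-05. pH = -log(7.7479e-05)

pH = 4.11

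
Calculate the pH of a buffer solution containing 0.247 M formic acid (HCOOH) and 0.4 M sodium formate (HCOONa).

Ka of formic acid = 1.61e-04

pKa = -log(1.61e-04) = 3.79. pH = pKa + log([A⁻]/[HA]) = 3.79 + log(0.4/0.247)

pH = 4.00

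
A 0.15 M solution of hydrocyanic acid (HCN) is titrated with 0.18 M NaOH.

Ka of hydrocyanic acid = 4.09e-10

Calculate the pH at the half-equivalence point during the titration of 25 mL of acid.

At half-equivalence [HA] = [A⁻], so Henderson-Hasselbalch gives pH = pKa = -log(4.09e-10) = 9.39.

pH = pKa = 9.39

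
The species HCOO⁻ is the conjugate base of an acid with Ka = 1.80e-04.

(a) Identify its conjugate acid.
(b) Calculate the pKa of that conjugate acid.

(a) The conjugate acid is formed by adding one H⁺ to HCOO⁻, giving HCOOH. (b) pKa = -log(Ka) = -log(1.80e-04) = 3.74.

Conjugate acid: HCOOH; pK_a = 3.74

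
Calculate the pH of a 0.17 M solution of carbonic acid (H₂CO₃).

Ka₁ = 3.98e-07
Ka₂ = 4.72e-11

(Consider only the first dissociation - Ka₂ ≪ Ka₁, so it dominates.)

First dissociation dominates. From Ka₁ = [H⁺][HA⁻]/[H₂A], x² + Ka₁·x − Ka₁·C = 0 with C = 0.17 M and Ka₁ = 3.98e-07. Solving: [H⁺] = (−Ka₁ + √(Ka₁² + 4·Ka₁·C)) / 2 = 2.5992e-04 M. pH = -log(2.5992e-04) = 3.59.

pH = 3.59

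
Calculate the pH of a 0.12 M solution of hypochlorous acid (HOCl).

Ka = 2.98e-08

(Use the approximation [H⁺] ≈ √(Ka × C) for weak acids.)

[H⁺] = √(Ka × C) = √(2.98e-08 × 0.12) = 5.9800e-05. pH = -log(5.9800e-05)

pH = 4.22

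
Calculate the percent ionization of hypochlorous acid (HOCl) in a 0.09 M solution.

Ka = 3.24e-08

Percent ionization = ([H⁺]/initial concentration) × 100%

Using Ka equilibrium: x² + Ka×x - Ka×C = 0. Solving: [H⁺] = 5.3984e-05. Percent = (5.3984e-05/0.09) × 100

Percent ionization = 0.06%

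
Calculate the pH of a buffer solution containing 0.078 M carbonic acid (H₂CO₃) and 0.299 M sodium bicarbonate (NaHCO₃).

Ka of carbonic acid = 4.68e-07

pKa = -log(4.68e-07) = 6.33. pH = pKa + log([A⁻]/[HA]) = 6.33 + log(0.299/0.078)

pH = 6.91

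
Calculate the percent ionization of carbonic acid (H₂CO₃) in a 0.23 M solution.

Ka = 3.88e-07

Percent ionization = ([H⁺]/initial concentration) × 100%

Using Ka equilibrium: x² + Ka×x - Ka×C = 0. Solving: [H⁺] = 2.9854e-04. Percent = (2.9854e-04/0.23) × 100

Percent ionization = 0.13%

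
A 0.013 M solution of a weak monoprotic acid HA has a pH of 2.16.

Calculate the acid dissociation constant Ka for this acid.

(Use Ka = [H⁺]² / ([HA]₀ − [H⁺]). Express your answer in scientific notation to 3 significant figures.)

[H⁺] = 10^(−pH) = 10^(−2.16) = 6.918e-03 M. For HA ⇌ H⁺ + A⁻, Ka = [H⁺][A⁻]/[HA] = [H⁺]² / ([HA]₀ − [H⁺]) = (6.918e-03)² / (0.013 − 6.918e-03) = 7.87e-03.

K_a = 7.87e-03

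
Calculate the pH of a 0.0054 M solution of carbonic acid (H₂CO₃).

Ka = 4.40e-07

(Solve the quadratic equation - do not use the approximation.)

x² + Ka×x - Ka×C = 0. Using quadratic formula: [H⁺] = 4.8525e-05

pH = 4.31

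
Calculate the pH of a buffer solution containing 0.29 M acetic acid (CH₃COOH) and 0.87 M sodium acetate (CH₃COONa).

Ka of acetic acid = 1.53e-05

pKa = -log(1.53e-05) = 4.82. pH = pKa + log([A⁻]/[HA]) = 4.82 + log(0.87/0.29)

pH = 5.29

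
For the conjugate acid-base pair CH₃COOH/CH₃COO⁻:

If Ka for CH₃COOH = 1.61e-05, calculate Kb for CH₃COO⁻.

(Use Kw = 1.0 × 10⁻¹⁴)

For a conjugate pair Ka × Kb = Kw, so Kb = Kw/Ka = 1.0 × 10⁻¹⁴ / 1.61e-05 = 6.21e-10.

K_b = 6.21e-10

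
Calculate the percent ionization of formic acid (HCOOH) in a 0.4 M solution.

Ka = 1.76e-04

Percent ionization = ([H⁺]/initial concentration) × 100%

Using Ka equilibrium: x² + Ka×x - Ka×C = 0. Solving: [H⁺] = 8.3029e-03. Percent = (8.3029e-03/0.4) × 100

Percent ionization = 2.08%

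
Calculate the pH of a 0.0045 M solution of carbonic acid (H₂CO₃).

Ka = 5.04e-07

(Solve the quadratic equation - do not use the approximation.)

x² + Ka×x - Ka×C = 0. Using quadratic formula: [H⁺] = 4.7372e-05

pH = 4.32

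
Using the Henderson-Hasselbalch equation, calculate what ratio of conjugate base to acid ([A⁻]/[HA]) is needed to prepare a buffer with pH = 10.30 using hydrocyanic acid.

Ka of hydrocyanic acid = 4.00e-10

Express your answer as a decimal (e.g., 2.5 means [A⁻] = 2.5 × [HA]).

pKa = -log(4.00e-10) = 9.3979. pH = pKa + log([A⁻]/[HA]), so log([A⁻]/[HA]) = pH − pKa = 10.30 − 9.3979 = 0.9021. [A⁻]/[HA] = 10^(0.9021) = 7.98

[A⁻]/[HA] = 7.98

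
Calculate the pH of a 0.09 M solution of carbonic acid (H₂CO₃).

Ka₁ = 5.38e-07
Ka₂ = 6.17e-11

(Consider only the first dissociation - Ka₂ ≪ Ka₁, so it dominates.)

First dissociation dominates. From Ka₁ = [H⁺][HA⁻]/[H₂A], x² + Ka₁·x − Ka₁·C = 0 with C = 0.09 M and Ka₁ = 5.38e-07. Solving: [H⁺] = (−Ka₁ + √(Ka₁² + 4·Ka₁·C)) / 2 = 2.1978e-04 M. pH = -log(2.1978e-04) = 3.66.

pH = 3.66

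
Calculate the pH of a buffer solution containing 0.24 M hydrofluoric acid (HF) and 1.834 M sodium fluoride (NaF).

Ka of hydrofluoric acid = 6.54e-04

pKa = -log(6.54e-04) = 3.18. pH = pKa + log([A⁻]/[HA]) = 3.18 + log(1.834/0.24)

pH = 4.07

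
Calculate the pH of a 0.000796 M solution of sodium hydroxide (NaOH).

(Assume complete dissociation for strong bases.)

[OH⁻] = 0.000796 M for strong base. pOH = -log[OH⁻] = 3.10, pH = 14 - pOH

pH = 10.90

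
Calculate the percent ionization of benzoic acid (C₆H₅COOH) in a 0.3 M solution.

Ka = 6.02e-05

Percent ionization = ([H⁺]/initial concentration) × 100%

Using Ka equilibrium: x² + Ka×x - Ka×C = 0. Solving: [H⁺] = 4.2197e-03. Percent = (4.2197e-03/0.3) × 100

Percent ionization = 1.41%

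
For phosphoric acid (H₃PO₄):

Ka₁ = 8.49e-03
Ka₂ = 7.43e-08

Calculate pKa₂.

pKa₂ = -log(Ka₂) = -log(7.43e-08) = 7.13.

pK_{a2} = 7.13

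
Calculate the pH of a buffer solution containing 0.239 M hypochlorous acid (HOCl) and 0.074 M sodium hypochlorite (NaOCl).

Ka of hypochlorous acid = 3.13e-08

pKa = -log(3.13e-08) = 7.50. pH = pKa + log([A⁻]/[HA]) = 7.50 + log(0.074/0.239)

pH = 7.00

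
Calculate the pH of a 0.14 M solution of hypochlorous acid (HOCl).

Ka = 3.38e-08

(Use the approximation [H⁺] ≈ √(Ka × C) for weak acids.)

[H⁺] = √(Ka × C) = √(3.38e-08 × 0.14) = 6.8790e-05. pH = -log(6.8790e-05)

pH = 4.16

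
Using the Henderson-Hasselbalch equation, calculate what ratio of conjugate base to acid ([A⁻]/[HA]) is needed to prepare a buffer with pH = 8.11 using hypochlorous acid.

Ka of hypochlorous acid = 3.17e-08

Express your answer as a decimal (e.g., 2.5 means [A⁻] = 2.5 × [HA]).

pKa = -log(3.17e-08) = 7.4989. pH = pKa + log([A⁻]/[HA]), so log([A⁻]/[HA]) = pH − pKa = 8.11 − 7.4989 = 0.6111. [A⁻]/[HA] = 10^(0.6111) = 4.08

[A⁻]/[HA] = 4.08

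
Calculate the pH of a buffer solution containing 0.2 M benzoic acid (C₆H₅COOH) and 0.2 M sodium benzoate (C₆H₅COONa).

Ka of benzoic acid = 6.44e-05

pKa = -log(6.44e-05) = 4.19. pH = pKa + log([A⁻]/[HA]) = 4.19 + log(0.2/0.2)

pH = 4.19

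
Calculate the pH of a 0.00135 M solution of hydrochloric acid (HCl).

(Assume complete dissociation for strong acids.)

[H⁺] = 0.00135 M for strong acid. pH = -log[H⁺] = -log(0.00135)

pH = 2.87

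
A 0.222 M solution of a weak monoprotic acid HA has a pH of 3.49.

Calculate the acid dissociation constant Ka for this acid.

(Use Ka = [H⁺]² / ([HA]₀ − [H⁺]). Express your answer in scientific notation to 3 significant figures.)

[H⁺] = 10^(−pH) = 10^(−3.49) = 3.236e-04 M. For HA ⇌ H⁺ + A⁻, Ka = [H⁺][A⁻]/[HA] = [H⁺]² / ([HA]₀ − [H⁺]) = (3.236e-04)² / (0.222 − 3.236e-04) = 4.72e-07.

K_a = 4.72e-07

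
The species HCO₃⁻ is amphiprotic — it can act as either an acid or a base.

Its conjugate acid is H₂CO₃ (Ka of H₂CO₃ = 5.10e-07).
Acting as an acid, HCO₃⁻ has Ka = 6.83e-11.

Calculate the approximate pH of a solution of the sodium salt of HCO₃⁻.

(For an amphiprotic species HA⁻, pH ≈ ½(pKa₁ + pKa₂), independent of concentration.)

pKa₁ = -log(5.10e-07) = 6.29; pKa₂ = -log(6.83e-11) = 10.17. For an amphiprotic species, pH ≈ ½(pKa₁ + pKa₂) = ½(6.29 + 10.17) = 8.23.

pH = 8.23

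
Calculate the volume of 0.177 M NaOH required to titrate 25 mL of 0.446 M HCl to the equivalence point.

At equivalence: moles acid = moles base. moles HCl = 0.446 × 25/1000 = 0.01115 mol. V_base = moles / 0.177 × 1000 = 63.0 mL.

V_{base} = 63.0 mL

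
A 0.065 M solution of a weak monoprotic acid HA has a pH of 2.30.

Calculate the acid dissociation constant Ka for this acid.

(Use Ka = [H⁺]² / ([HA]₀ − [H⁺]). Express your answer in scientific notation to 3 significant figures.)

[H⁺] = 10^(−pH) = 10^(−2.30) = 5.012e-03 M. For HA ⇌ H⁺ + A⁻, Ka = [H⁺][A⁻]/[HA] = [H⁺]² / ([HA]₀ − [H⁺]) = (5.012e-03)² / (0.065 − 5.012e-03) = 4.19e-04.

K_a = 4.19e-04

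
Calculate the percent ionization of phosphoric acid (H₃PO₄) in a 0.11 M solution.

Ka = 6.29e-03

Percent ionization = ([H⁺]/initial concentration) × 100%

Using Ka equilibrium: x² + Ka×x - Ka×C = 0. Solving: [H⁺] = 2.3346e-02. Percent = (2.3346e-02/0.11) × 100

Percent ionization = 21.2%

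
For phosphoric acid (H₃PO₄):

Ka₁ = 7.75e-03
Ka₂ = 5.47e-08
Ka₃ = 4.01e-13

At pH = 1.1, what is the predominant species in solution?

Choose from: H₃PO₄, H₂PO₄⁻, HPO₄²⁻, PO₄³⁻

pKa₁ = 2.11, pKa₂ = 7.26, pKa₃ = 12.40. For a polyprotic acid the predominant species crosses at each pKa: below pKa_n the protonated form dominates, above it the deprotonated form does. At pH = 1.1, the predominant species is H₃PO₄.

H₃PO₄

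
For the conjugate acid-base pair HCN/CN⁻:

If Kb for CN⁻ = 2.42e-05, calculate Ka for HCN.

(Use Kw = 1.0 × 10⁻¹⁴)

For a conjugate pair Ka × Kb = Kw, so Ka = Kw/Kb = 1.0 × 10⁻¹⁴ / 2.42e-05 = 4.13e-10.

K_a = 4.13e-10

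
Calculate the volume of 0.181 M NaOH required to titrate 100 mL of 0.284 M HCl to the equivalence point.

At equivalence: moles acid = moles base. moles HCl = 0.284 × 100/1000 = 0.0284 mol. V_base = moles / 0.181 × 1000 = 156.9 mL.

V_{base} = 156.9 mL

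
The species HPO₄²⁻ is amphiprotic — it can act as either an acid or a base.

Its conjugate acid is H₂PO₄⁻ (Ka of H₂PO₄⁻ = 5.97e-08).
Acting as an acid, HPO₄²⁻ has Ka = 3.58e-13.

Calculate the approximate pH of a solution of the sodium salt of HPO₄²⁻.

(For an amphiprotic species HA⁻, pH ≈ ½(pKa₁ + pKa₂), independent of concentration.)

pKa₁ = -log(5.97e-08) = 7.22; pKa₂ = -log(3.58e-13) = 12.45. For an amphiprotic species, pH ≈ ½(pKa₁ + pKa₂) = ½(7.22 + 12.45) = 9.84.

pH = 9.84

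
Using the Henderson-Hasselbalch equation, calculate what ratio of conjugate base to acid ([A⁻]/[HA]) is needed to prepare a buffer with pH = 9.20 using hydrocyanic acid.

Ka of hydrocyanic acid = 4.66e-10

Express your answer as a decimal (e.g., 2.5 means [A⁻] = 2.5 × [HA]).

pKa = -log(4.66e-10) = 9.3316. pH = pKa + log([A⁻]/[HA]), so log([A⁻]/[HA]) = pH − pKa = 9.20 − 9.3316 = -0.1316. [A⁻]/[HA] = 10^(-0.1316) = 0.739

[A⁻]/[HA] = 0.739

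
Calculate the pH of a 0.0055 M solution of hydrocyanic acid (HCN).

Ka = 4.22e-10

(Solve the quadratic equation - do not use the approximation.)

x² + Ka×x - Ka×C = 0. Using quadratic formula: [H⁺] = 1.5233e-06

pH = 5.82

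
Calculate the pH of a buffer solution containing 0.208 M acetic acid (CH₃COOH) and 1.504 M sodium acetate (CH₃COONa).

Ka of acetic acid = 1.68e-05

pKa = -log(1.68e-05) = 4.77. pH = pKa + log([A⁻]/[HA]) = 4.77 + log(1.504/0.208)

pH = 5.63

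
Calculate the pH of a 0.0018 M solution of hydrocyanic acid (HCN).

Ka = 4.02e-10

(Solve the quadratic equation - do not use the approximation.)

x² + Ka×x - Ka×C = 0. Using quadratic formula: [H⁺] = 8.5045e-07

pH = 6.07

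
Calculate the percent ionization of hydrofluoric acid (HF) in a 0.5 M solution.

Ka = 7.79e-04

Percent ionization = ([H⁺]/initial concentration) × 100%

Using Ka equilibrium: x² + Ka×x - Ka×C = 0. Solving: [H⁺] = 1.9350e-02. Percent = (1.9350e-02/0.5) × 100

Percent ionization = 3.87%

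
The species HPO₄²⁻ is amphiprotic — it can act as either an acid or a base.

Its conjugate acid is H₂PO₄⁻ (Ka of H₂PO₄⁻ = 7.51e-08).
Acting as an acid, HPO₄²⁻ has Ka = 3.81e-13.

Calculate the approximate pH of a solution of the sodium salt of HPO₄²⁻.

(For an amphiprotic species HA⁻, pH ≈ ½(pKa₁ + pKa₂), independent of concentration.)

pKa₁ = -log(7.51e-08) = 7.12; pKa₂ = -log(3.81e-13) = 12.42. For an amphiprotic species, pH ≈ ½(pKa₁ + pKa₂) = ½(7.12 + 12.42) = 9.77.

pH = 9.77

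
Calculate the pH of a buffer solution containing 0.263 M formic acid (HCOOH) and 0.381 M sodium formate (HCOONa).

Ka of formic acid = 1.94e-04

pKa = -log(1.94e-04) = 3.71. pH = pKa + log([A⁻]/[HA]) = 3.71 + log(0.381/0.263)

pH = 3.87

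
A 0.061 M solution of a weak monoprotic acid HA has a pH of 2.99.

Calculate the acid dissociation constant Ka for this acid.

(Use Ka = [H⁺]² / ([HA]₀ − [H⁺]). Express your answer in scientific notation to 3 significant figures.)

[H⁺] = 10^(−pH) = 10^(−2.99) = 1.023e-03 M. For HA ⇌ H⁺ + A⁻, Ka = [H⁺][A⁻]/[HA] = [H⁺]² / ([HA]₀ − [H⁺]) = (1.023e-03)² / (0.061 − 1.023e-03) = 1.75e-05.

K_a = 1.75e-05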